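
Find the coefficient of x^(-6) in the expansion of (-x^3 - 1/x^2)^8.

28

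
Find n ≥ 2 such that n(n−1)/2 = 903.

43

n(n−1)/2 = 903 ⇒ n(n−1) = 1806. Since 43·42 = 1806, n = 43.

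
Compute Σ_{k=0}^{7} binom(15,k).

16384

1 + 15 + 105 + 455 + 1365 + 3003 + 5005 + 6435 = 16384.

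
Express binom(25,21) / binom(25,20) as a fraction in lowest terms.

5/21

C(n,k+1)/C(n,k) = (n−k)/(k+1) = (25−20)/(20+1) = 5/21.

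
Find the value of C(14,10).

1001

C(14,10) = C(14,4) by symmetry.
C(14,4) = (14·13·12·11) / 4! = 24024 / 24 = 1001.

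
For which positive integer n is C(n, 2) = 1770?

60

n(n−1)/2 = 1770 ⇒ n(n−1) = 3540. Since 60·59 = 3540, n = 60.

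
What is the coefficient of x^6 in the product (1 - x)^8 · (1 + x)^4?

28

Coefficient of x^6 = Σ_{j} C(8,j)·(-1)^j·C(4,6-j)·1^(6-j) for j from 2 to 6.
= 28 + (-224) + 420 + (-224) + 28 = 28.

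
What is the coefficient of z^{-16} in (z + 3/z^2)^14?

59108049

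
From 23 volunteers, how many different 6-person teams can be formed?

This is C(23,6) = 100947.

100947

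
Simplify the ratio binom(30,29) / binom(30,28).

2/29

C(n,k+1)/C(n,k) = (n−k)/(k+1) = (30−28)/(28+1) = 2/29.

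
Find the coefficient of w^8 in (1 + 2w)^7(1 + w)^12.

767103

Coefficient of w^8 = Σ_{j} C(7,j)·2^j·C(12,8-j)·1^(8-j) for j from 0 to 7.
= 495 + 11088 + 77616 + 221760 + 277200 + 147840 + 29568 + 1536 = 767103.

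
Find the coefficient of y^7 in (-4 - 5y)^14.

4392960000000

The general term is C(14,j)·(-4)^j·(-5y)^(14-j); the y^7 term has j = 7.
C(14,7) = 3432.
Coefficient = C(14,7) · (-4)^7 · (-5)^7 = 3432 · (-16384) · (-78125) = 4392960000000.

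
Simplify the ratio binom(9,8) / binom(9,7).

1/4

C(n,k+1)/C(n,k) = (n−k)/(k+1) = (9−7)/(7+1) = 2/8 = 1/4.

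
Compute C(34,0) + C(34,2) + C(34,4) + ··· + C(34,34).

8589934592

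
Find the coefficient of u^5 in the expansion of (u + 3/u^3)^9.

27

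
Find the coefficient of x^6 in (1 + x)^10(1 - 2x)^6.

-470

Coefficient of x^6 = Σ_{j} C(10,j)·1^j·C(6,6-j)·(-2)^(6-j) for j from 0 to 6.
= 64 + (-1920) + 10800 + (-19200) + 12600 + (-3024) + 210 = -470.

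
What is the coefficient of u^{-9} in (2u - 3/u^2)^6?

General term: C(6,j)·(2u)^j·(-3/u^2)^(6-j), with u-exponent 1j − 2(6−j) = 3j − 12.
Set 3j − 12 = -9: j = 1.
C(6,1) = 6; 2^1 = 2; (-3)^5 = -243.
Coefficient = 6 · 2 · (-243) = -2916.

-2916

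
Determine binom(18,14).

C(18,14) = C(18,4) by symmetry.
C(18,4) = (18·17·16·15) / 4! = 73440 / 24 = 3060.

3060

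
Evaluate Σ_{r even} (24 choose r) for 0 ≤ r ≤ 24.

Half of (1+1)^24 + (1−1)^24 gives the even-index sum: 2^23 = 8388608.

8388608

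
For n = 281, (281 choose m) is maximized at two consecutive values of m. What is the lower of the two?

140

For odd n = 281, C(281,m) peaks at m = (n−1)/2 and (n+1)/2; the lower is 140.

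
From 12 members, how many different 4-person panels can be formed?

495

This is C(12,4) = 495.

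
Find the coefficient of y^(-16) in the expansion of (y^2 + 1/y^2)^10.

10

General term: C(10,j)·(y^2)^j·(1/y^2)^(10-j), with y-exponent 2j − 2(10−j) = 4j − 20.
Set 4j − 20 = -16: j = 1.
C(10,1) = 10; 1^1 = 1; 1^9 = 1.
Coefficient = 10 · 1 · 1 = 10.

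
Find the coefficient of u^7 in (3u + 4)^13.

The general term is C(13,j)·(3u)^j·(4)^(13-j); the u^7 term has j = 7.
C(13,7) = 1716.
Coefficient = C(13,7) · 3^7 · 4^6 = 1716 · 2187 · 4096 = 15371845632.

15371845632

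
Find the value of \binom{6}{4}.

15

C(6,4) = C(6,2) by symmetry.
C(6,2) = (6·5) / 2! = 30 / 2 = 15.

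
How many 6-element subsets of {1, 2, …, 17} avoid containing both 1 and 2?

All 6-subsets: C(17,6) = 12376. Those containing both fixed elements: C(15,4) = 1365.
12376 − 1365 = 11011.

11011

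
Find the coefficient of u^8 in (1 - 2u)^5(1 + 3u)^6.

Coefficient of u^8 = Σ_{j} C(5,j)·(-2)^j·C(6,8-j)·3^(8-j) for j from 2 to 5.
= 29160 + (-116640) + 97200 + (-17280) = -7560.

-7560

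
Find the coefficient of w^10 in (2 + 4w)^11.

The general term is C(11,j)·(2)^j·(4w)^(11-j); the w^10 term has j = 1.
C(11,1) = 11.
Coefficient = C(11,1) · 2^1 · 4^10 = 11 · 2 · 1048576 = 23068672.

23068672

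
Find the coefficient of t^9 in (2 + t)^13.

11440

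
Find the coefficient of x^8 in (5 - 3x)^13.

26387521875

The general term is C(13,j)·(5)^j·(-3x)^(13-j); the x^8 term has j = 5.
C(13,5) = 1287.
Coefficient = C(13,5) · 5^5 · (-3)^8 = 1287 · 3125 · 6561 = 26387521875.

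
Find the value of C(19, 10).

C(19,10) = C(19,9) by symmetry.
C(19,9) = (19·18·17·16·15·14·13·12·11) / 9! = 33522128640 / 362880 = 92378.

92378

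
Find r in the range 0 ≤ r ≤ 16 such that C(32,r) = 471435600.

C(32,r) increases on 0 ≤ r ≤ 16. C(32,13) = 347373600 and C(32,14) = 471435600, so r = 14.

14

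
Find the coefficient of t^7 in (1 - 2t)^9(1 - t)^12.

Coefficient of t^7 = Σ_{j} C(9,j)·(-2)^j·C(12,7-j)·(-1)^(7-j) for j from 0 to 7.
= (-792) + (-16632) + (-114048) + (-332640) + (-443520) + (-266112) + (-64512) + (-4608) = -1242864.

-1242864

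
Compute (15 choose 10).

C(15,10) = C(15,5) by symmetry.
C(15,5) = (15·14·13·12·11) / 5! = 360360 / 120 = 3003.

3003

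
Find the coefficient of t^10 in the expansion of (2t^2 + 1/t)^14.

General term: C(14,j)·(2t^2)^j·(1/t)^(14-j), with t-exponent 2j − 1(14−j) = 3j − 14.
Set 3j − 14 = 10: j = 8.
C(14,8) = 3003; 2^8 = 256; 1^6 = 1.
Coefficient = 3003 · 256 · 1 = 768768.

768768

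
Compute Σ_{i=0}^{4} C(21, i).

7547

1 + 21 + 210 + 1330 + 5985 = 7547.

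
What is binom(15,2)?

C(15,2) = (15·14) / 2! = 210 / 2 = 105.

105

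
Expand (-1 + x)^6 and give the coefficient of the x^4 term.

15

The general term is C(6,j)·(-1)^j·(x)^(6-j); the x^4 term has j = 2.
C(6,2) = 15.
Coefficient = C(6,2) = 15.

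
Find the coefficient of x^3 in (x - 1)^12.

The general term is C(12,j)·(x)^j·(-1)^(12-j); the x^3 term has j = 3.
C(12,3) = 220.
Coefficient = C(12,3) · (-1)^9 = 220 · (-1) = -220.

-220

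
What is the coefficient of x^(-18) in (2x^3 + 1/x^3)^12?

General term: C(12,j)·(2x^3)^j·(1/x^3)^(12-j), with x-exponent 3j − 3(12−j) = 6j − 36.
Set 6j − 36 = -18: j = 3.
C(12,3) = 220; 2^3 = 8; 1^9 = 1.
Coefficient = 220 · 8 · 1 = 1760.

1760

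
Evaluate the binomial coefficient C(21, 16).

C(21,16) = C(21,5) by symmetry.
C(21,5) = (21·20·19·18·17) / 5! = 2441880 / 120 = 20349.

20349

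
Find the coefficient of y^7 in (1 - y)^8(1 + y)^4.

Coefficient of y^7 = Σ_{j} C(8,j)·(-1)^j·C(4,7-j)·1^(7-j) for j from 3 to 7.
= (-56) + 280 + (-336) + 112 + (-8) = -8.

-8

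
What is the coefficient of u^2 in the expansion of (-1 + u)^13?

The general term is C(13,j)·(-1)^j·(u)^(13-j); the u^2 term has j = 11.
C(13,11) = 78.
Coefficient = C(13,11) · (-1)^11 = 78 · (-1) = -78.

-78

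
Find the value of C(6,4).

C(6,4) = C(6,2) by symmetry.
C(6,2) = (6·5) / 2! = 30 / 2 = 15.

15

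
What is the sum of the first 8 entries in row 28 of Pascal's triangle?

1 + 28 + 378 + 3276 + 20475 + 98280 + 376740 + 1184040 = 1683218.

1683218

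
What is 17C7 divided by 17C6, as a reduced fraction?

C(n,k+1)/C(n,k) = (n−k)/(k+1) = (17−6)/(6+1) = 11/7.

11/7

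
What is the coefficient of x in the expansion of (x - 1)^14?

The general term is C(14,j)·(x)^j·(-1)^(14-j); the x^1 term has j = 1.
C(14,1) = 14.
Coefficient = C(14,1) · (-1)^13 = 14 · (-1) = -14.

-14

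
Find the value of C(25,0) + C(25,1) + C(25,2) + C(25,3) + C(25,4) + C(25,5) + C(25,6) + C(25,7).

726206

1 + 25 + 300 + 2300 + 12650 + 53130 + 177100 + 480700 = 726206.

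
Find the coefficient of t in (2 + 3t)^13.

The general term is C(13,j)·(2)^j·(3t)^(13-j); the t^1 term has j = 12.
C(13,12) = 13.
Coefficient = C(13,12) · 2^12 · 3^1 = 13 · 4096 · 3 = 159744.

159744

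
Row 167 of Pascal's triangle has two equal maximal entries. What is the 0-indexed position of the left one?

For odd n = 167, C(167,i) peaks at i = (n−1)/2 and (n+1)/2; the lesser is 83.

83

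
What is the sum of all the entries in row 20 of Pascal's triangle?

1048576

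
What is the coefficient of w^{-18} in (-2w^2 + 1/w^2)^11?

-22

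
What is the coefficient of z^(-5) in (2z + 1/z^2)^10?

8064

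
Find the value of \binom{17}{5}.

C(17,5) = (17·16·15·14·13) / 5! = 742560 / 120 = 6188.

6188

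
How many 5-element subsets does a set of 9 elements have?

C(9,5) = C(9,4) by symmetry.
C(9,4) = (9·8·7·6) / 4! = 3024 / 24 = 126.

126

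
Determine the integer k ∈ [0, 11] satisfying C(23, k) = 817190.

C(23,k) increases on 0 ≤ k ≤ 11. C(23,8) = 490314 and C(23,9) = 817190, so k = 9.

9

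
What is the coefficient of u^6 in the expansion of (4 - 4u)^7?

The general term is C(7,j)·(4)^j·(-4u)^(7-j); the u^6 term has j = 1.
C(7,1) = 7.
Coefficient = C(7,1) · 4^1 · (-4)^6 = 7 · 4 · 4096 = 114688.

114688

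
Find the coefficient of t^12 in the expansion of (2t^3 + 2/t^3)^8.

General term: C(8,j)·(2t^3)^j·(2/t^3)^(8-j), with t-exponent 3j − 3(8−j) = 6j − 24.
Set 6j − 24 = 12: j = 6.
C(8,6) = 28; 2^6 = 64; 2^2 = 4.
Coefficient = 28 · 64 · 4 = 7168.

7168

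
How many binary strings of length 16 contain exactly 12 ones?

Choose the 12 positions: C(16,12) = 1820.

1820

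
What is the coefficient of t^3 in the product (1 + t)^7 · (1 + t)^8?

455

Coefficient of t^3 = Σ_{j} C(7,j)·C(8,3-j) for j from 0 to 3.
= 56 + 196 + 168 + 35 = 455.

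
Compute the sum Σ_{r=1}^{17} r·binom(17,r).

1114112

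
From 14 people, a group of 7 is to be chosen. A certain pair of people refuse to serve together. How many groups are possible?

All 7-subsets: C(14,7) = 3432. Those containing both fixed elements: C(12,5) = 792.
3432 − 792 = 2640.

2640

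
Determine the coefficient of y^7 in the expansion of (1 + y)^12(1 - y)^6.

144

Coefficient of y^7 = Σ_{j} C(12,j)·1^j·C(6,7-j)·(-1)^(7-j) for j from 1 to 7.
= 12 + (-396) + 3300 + (-9900) + 11880 + (-5544) + 792 = 144.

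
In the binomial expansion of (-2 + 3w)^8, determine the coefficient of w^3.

-48384

The general term is C(8,j)·(-2)^j·(3w)^(8-j); the w^3 term has j = 5.
C(8,5) = 56.
Coefficient = C(8,5) · (-2)^5 · 3^3 = 56 · (-32) · 27 = -48384.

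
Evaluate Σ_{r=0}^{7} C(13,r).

1 + 13 + 78 + 286 + 715 + 1287 + 1716 + 1716 = 5812.

5812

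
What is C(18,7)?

C(18,7) = (18·17·16·15·14·13·12) / 7! = 160392960 / 5040 = 31824.

31824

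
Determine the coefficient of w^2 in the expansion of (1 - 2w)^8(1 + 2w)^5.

-8

Coefficient of w^2 = Σ_{j} C(8,j)·(-2)^j·C(5,2-j)·2^(2-j) for j from 0 to 2.
= 40 + (-160) + 112 = -8.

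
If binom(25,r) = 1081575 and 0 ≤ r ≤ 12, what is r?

8

C(25,r) increases on 0 ≤ r ≤ 12. C(25,7) = 480700 and C(25,8) = 1081575, so r = 8.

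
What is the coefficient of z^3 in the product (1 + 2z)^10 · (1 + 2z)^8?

6528

(1 + 2z)^10(1 + 2z)^8 = (1 + 2z)^18, so the coefficient of z^3 is C(18,3)·2^3 = 816·8 = 6528.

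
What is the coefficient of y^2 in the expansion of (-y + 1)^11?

55

The general term is C(11,j)·(-y)^j·(1)^(11-j); the y^2 term has j = 2.
C(11,2) = 55.
Coefficient = C(11,2) = 55.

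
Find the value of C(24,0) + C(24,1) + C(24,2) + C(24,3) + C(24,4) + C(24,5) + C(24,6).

1 + 24 + 276 + 2024 + 10626 + 42504 + 134596 = 190051.

190051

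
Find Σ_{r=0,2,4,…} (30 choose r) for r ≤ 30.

536870912

Even-r terms of row 30 sum to 2^29 = 536870912.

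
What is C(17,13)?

2380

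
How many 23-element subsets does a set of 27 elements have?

C(27,23) = C(27,4) by symmetry.
C(27,4) = (27·26·25·24) / 4! = 421200 / 24 = 17550.

17550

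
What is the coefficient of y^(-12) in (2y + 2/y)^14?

229376

General term: C(14,j)·(2y)^j·(2/y)^(14-j), with y-exponent 1j − 1(14−j) = 2j − 14.
Set 2j − 14 = -12: j = 1.
C(14,1) = 14; 2^1 = 2; 2^13 = 8192.
Coefficient = 14 · 2 · 8192 = 229376.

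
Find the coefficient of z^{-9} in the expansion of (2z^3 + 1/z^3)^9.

672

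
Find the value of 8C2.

28

C(8,2) = (8·7) / 2! = 56 / 2 = 28.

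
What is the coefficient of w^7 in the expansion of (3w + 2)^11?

11547360

The general term is C(11,j)·(3w)^j·(2)^(11-j); the w^7 term has j = 7.
C(11,7) = 330.
Coefficient = C(11,7) · 3^7 · 2^4 = 330 · 2187 · 16 = 11547360.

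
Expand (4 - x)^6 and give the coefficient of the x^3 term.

-1280

The general term is C(6,j)·(4)^j·(-x)^(6-j); the x^3 term has j = 3.
C(6,3) = 20.
Coefficient = C(6,3) · 4^3 · (-1)^3 = 20 · 64 · (-1) = -1280.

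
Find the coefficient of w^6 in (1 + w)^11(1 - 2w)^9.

690

Coefficient of w^6 = Σ_{j} C(11,j)·1^j·C(9,6-j)·(-2)^(6-j) for j from 0 to 6.
= 5376 + (-44352) + 110880 + (-110880) + 47520 + (-8316) + 462 = 690.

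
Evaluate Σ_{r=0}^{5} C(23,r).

1 + 23 + 253 + 1771 + 8855 + 33649 = 44552.

44552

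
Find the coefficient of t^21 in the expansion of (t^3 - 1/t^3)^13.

General term: C(13,j)·(t^3)^j·(-1/t^3)^(13-j), with t-exponent 3j − 3(13−j) = 6j − 39.
Set 6j − 39 = 21: j = 10.
C(13,10) = 286; 1^10 = 1; (-1)^3 = -1.
Coefficient = 286 · 1 · (-1) = -286.

-286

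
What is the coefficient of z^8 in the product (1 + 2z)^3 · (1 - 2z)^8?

1280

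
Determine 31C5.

C(31,5) = (31·30·29·28·27) / 5! = 20389320 / 120 = 169911.

169911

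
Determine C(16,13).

560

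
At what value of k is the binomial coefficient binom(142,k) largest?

71

C(142,k) is maximized at k = 142/2 = 71.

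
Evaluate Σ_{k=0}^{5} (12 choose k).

1 + 12 + 66 + 220 + 495 + 792 = 1586.

1586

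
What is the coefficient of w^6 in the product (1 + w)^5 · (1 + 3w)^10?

663825

Coefficient of w^6 = Σ_{j} C(5,j)·1^j·C(10,6-j)·3^(6-j) for j from 0 to 5.
= 153090 + 306180 + 170100 + 32400 + 2025 + 30 = 663825.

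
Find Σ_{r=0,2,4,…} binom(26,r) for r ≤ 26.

33554432

Half of (1+1)^26 + (1−1)^26 gives the even-index sum: 2^25 = 33554432.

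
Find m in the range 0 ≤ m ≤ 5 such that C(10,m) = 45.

C(10,m) increases on 0 ≤ m ≤ 5. C(10,1) = 10 and C(10,2) = 45, so m = 2.

2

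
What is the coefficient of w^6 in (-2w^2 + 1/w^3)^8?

General term: C(8,j)·(-2w^2)^j·(1/w^3)^(8-j), with w-exponent 2j − 3(8−j) = 5j − 24.
Set 5j − 24 = 6: j = 6.
C(8,6) = 28; (-2)^6 = 64; 1^2 = 1.
Coefficient = 28 · 64 · 1 = 1792.

1792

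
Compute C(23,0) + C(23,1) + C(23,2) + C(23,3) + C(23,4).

10903

1 + 23 + 253 + 1771 + 8855 = 10903.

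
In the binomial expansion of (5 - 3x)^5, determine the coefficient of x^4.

2025

The general term is C(5,j)·(5)^j·(-3x)^(5-j); the x^4 term has j = 1.
C(5,1) = 5.
Coefficient = C(5,1) · 5^1 · (-3)^4 = 5 · 5 · 81 = 2025.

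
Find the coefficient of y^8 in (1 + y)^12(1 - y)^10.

90

Coefficient of y^8 = Σ_{j} C(12,j)·1^j·C(10,8-j)·(-1)^(8-j) for j from 0 to 8.
= 45 + (-1440) + 13860 + (-55440) + 103950 + (-95040) + 41580 + (-7920) + 495 = 90.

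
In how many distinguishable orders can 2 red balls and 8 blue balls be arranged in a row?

45

Choose positions for the red balls: C(10,2) = 45.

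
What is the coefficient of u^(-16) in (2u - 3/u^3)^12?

-55427328

General term: C(12,j)·(2u)^j·(-3/u^3)^(12-j), with u-exponent 1j − 3(12−j) = 4j − 36.
Set 4j − 36 = -16: j = 5.
C(12,5) = 792; 2^5 = 32; (-3)^7 = -2187.
Coefficient = 792 · 32 · (-2187) = -55427328.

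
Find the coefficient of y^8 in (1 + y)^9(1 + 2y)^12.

6539625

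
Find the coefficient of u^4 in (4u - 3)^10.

The general term is C(10,j)·(4u)^j·(-3)^(10-j); the u^4 term has j = 4.
C(10,4) = 210.
Coefficient = C(10,4) · 4^4 · (-3)^6 = 210 · 256 · 729 = 39191040.

39191040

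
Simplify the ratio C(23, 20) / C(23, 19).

C(n,k+1)/C(n,k) = (n−k)/(k+1) = (23−19)/(19+1) = 4/20 = 1/5.

1/5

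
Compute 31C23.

7888725

C(31,23) = C(31,8) by symmetry.
C(31,8) = (31·30·29·28·27·26·25·24) / 8! = 318073392000 / 40320 = 7888725.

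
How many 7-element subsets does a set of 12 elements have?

792

C(12,7) = C(12,5) by symmetry.
C(12,5) = (12·11·10·9·8) / 5! = 95040 / 120 = 792.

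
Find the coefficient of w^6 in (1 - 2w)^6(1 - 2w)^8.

192192

Coefficient of w^6 = Σ_{j} C(6,j)·(-2)^j·C(8,6-j)·(-2)^(6-j) for j from 0 to 6.
= 1792 + 21504 + 67200 + 71680 + 26880 + 3072 + 64 = 192192.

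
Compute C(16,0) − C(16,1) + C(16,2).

105

The partial alternating sum Σ_{k=0}^{2} (−1)^k C(16,k) = (−1)^2 C(15,2) = 105.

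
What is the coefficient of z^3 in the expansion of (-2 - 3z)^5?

-1080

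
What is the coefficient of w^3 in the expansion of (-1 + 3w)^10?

-3240

The general term is C(10,j)·(-1)^j·(3w)^(10-j); the w^3 term has j = 7.
C(10,7) = 120.
Coefficient = C(10,7) · (-1)^7 · 3^3 = 120 · (-1) · 27 = -3240.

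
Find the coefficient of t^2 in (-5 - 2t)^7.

The general term is C(7,j)·(-5)^j·(-2t)^(7-j); the t^2 term has j = 5.
C(7,5) = 21.
Coefficient = C(7,5) · (-5)^5 · (-2)^2 = 21 · (-3125) · 4 = -262500.

-262500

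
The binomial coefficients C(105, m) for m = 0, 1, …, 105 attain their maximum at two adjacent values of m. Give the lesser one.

For odd n = 105, C(105,m) peaks at m = (n−1)/2 and (n+1)/2; the lesser is 52.

52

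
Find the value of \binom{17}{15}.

136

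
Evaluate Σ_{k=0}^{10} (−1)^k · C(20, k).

92378

The partial alternating sum Σ_{k=0}^{10} (−1)^k C(20,k) = (−1)^10 C(19,10) = 92378.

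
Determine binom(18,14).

3060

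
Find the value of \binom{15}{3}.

455

C(15,3) = (15·14·13) / 3! = 2730 / 6 = 455.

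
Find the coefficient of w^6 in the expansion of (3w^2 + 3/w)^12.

491051484

General term: C(12,j)·(3w^2)^j·(3/w)^(12-j), with w-exponent 2j − 1(12−j) = 3j − 12.
Set 3j − 12 = 6: j = 6.
C(12,6) = 924; 3^6 = 729; 3^6 = 729.
Coefficient = 924 · 729 · 729 = 491051484.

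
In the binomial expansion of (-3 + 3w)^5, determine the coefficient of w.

1215

The general term is C(5,j)·(-3)^j·(3w)^(5-j); the w^1 term has j = 4.
C(5,4) = 5.
Coefficient = C(5,4) · (-3)^4 · 3^1 = 5 · 81 · 3 = 1215.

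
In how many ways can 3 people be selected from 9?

84

This is C(9,3) = 84.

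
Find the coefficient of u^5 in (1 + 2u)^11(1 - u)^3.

2684

Coefficient of u^5 = Σ_{j} C(11,j)·2^j·C(3,5-j)·(-1)^(5-j) for j from 2 to 5.
= (-220) + 3960 + (-15840) + 14784 = 2684.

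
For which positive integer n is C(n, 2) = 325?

n(n−1)/2 = 325 ⇒ n(n−1) = 650. Since 26·25 = 650, n = 26.

26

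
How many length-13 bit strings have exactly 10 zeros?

286

Choose the 10 positions: C(13,10) = 286.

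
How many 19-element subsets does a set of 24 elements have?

C(24,19) = C(24,5) by symmetry.
C(24,5) = (24·23·22·21·20) / 5! = 5100480 / 120 = 42504.

42504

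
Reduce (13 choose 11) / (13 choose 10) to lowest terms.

C(n,k+1)/C(n,k) = (n−k)/(k+1) = (13−10)/(10+1) = 3/11.

3/11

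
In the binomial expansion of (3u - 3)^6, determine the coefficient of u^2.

The general term is C(6,j)·(3u)^j·(-3)^(6-j); the u^2 term has j = 2.
C(6,2) = 15.
Coefficient = C(6,2) · 3^2 · (-3)^4 = 15 · 9 · 81 = 10935.

10935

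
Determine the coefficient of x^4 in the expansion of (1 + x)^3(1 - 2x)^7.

Coefficient of x^4 = Σ_{j} C(3,j)·1^j·C(7,4-j)·(-2)^(4-j) for j from 0 to 3.
= 560 + (-840) + 252 + (-14) = -42.

-42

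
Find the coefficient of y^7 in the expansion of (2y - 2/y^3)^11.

General term: C(11,j)·(2y)^j·(-2/y^3)^(11-j), with y-exponent 1j − 3(11−j) = 4j − 33.
Set 4j − 33 = 7: j = 10.
C(11,10) = 11; 2^10 = 1024; (-2)^1 = -2.
Coefficient = 11 · 1024 · (-2) = -22528.

-22528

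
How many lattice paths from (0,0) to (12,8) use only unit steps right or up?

125970

Each path is a sequence of 20 steps with 12 rights: C(20,12) = 125970.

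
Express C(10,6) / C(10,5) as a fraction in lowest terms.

C(n,k+1)/C(n,k) = (n−k)/(k+1) = (10−5)/(5+1) = 5/6.

5/6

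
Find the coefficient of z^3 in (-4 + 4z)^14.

-97710505984

The general term is C(14,j)·(-4)^j·(4z)^(14-j); the z^3 term has j = 11.
C(14,11) = 364.
Coefficient = C(14,11) · (-4)^11 · 4^3 = 364 · (-4194304) · 64 = -97710505984.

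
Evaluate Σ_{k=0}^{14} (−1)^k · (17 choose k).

120

The partial alternating sum Σ_{k=0}^{14} (−1)^k C(17,k) = (−1)^14 C(16,14) = 120.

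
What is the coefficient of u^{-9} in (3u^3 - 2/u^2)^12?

General term: C(12,j)·(3u^3)^j·(-2/u^2)^(12-j), with u-exponent 3j − 2(12−j) = 5j − 24.
Set 5j − 24 = -9: j = 3.
C(12,3) = 220; 3^3 = 27; (-2)^9 = -512.
Coefficient = 220 · 27 · (-512) = -3041280.

-3041280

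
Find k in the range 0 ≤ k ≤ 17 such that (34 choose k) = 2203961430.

16

C(34,k) increases on 0 ≤ k ≤ 17. C(34,15) = 1855967520 and C(34,16) = 2203961430, so k = 16.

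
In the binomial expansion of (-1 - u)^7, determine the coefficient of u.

-7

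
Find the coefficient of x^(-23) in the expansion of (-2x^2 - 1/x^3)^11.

General term: C(11,j)·(-2x^2)^j·(-1/x^3)^(11-j), with x-exponent 2j − 3(11−j) = 5j − 33.
Set 5j − 33 = -23: j = 2.
C(11,2) = 55; (-2)^2 = 4; (-1)^9 = -1.
Coefficient = 55 · 4 · (-1) = -220.

-220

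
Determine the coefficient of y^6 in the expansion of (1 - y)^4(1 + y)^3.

-1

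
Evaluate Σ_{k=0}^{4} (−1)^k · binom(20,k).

The partial alternating sum Σ_{k=0}^{4} (−1)^k C(20,k) = (−1)^4 C(19,4) = 3876.

3876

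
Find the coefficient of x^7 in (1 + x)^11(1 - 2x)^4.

-198

Coefficient of x^7 = Σ_{j} C(11,j)·1^j·C(4,7-j)·(-2)^(7-j) for j from 3 to 7.
= 2640 + (-10560) + 11088 + (-3696) + 330 = -198.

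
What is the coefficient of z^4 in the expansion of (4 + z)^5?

20

The general term is C(5,j)·(4)^j·(z)^(5-j); the z^4 term has j = 1.
C(5,1) = 5.
Coefficient = C(5,1) · 4^1 = 5 · 4 = 20.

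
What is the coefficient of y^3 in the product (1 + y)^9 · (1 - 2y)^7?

Coefficient of y^3 = Σ_{j} C(9,j)·1^j·C(7,3-j)·(-2)^(3-j) for j from 0 to 3.
= (-280) + 756 + (-504) + 84 = 56.

56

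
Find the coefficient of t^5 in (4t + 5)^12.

The general term is C(12,j)·(4t)^j·(5)^(12-j); the t^5 term has j = 5.
C(12,5) = 792.
Coefficient = C(12,5) · 4^5 · 5^7 = 792 · 1024 · 78125 = 63360000000.

63360000000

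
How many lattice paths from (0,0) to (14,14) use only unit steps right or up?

Each path is a sequence of 28 steps with 14 rights: C(28,14) = 40116600.

40116600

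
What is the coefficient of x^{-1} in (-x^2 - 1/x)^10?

120

General term: C(10,j)·(-x^2)^j·(-1/x)^(10-j), with x-exponent 2j − 1(10−j) = 3j − 10.
Set 3j − 10 = -1: j = 3.
C(10,3) = 120; (-1)^3 = -1; (-1)^7 = -1.
Coefficient = 120 · (-1) · (-1) = 120.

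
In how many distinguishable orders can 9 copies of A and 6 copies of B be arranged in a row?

5005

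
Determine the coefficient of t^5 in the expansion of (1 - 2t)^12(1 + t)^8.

1896

Coefficient of t^5 = Σ_{j} C(12,j)·(-2)^j·C(8,5-j)·1^(5-j) for j from 0 to 5.
= 56 + (-1680) + 14784 + (-49280) + 63360 + (-25344) = 1896.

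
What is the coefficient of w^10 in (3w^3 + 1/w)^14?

General term: C(14,j)·(3w^3)^j·(1/w)^(14-j), with w-exponent 3j − 1(14−j) = 4j − 14.
Set 4j − 14 = 10: j = 6.
C(14,6) = 3003; 3^6 = 729; 1^8 = 1.
Coefficient = 3003 · 729 · 1 = 2189187.

2189187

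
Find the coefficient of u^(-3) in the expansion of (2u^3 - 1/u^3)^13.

General term: C(13,j)·(2u^3)^j·(-1/u^3)^(13-j), with u-exponent 3j − 3(13−j) = 6j − 39.
Set 6j − 39 = -3: j = 6.
C(13,6) = 1716; 2^6 = 64; (-1)^7 = -1.
Coefficient = 1716 · 64 · (-1) = -109824.

-109824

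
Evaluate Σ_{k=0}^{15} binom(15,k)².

155117520

Σ C(15,k)² is the coefficient of x^15 in (1+x)^15(1+x)^15 = (1+x)^30, i.e. C(30,15) = 155117520.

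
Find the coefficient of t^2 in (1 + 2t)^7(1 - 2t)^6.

-24

Coefficient of t^2 = Σ_{j} C(7,j)·2^j·C(6,2-j)·(-2)^(2-j) for j from 0 to 2.
= 60 + (-168) + 84 = -24.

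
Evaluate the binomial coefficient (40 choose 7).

C(40,7) = (40·39·38·37·36·35·34) / 7! = 93963542400 / 5040 = 18643560.

18643560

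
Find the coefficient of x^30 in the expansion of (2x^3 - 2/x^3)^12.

General term: C(12,j)·(2x^3)^j·(-2/x^3)^(12-j), with x-exponent 3j − 3(12−j) = 6j − 36.
Set 6j − 36 = 30: j = 11.
C(12,11) = 12; 2^11 = 2048; (-2)^1 = -2.
Coefficient = 12 · 2048 · (-2) = -49152.

-49152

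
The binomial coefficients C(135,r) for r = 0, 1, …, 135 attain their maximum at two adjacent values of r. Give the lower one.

For odd n = 135, C(135,r) peaks at r = (n−1)/2 and (n+1)/2; the lower is 67.

67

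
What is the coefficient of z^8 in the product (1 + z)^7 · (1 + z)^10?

24310

(1 + z)^7(1 + z)^10 = (1 + z)^17, so the coefficient of z^8 is C(17,8)·1^8 = 24310·1 = 24310.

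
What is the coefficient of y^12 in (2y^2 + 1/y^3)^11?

General term: C(11,j)·(2y^2)^j·(1/y^3)^(11-j), with y-exponent 2j − 3(11−j) = 5j − 33.
Set 5j − 33 = 12: j = 9.
C(11,9) = 55; 2^9 = 512; 1^2 = 1.
Coefficient = 55 · 512 · 1 = 28160.

28160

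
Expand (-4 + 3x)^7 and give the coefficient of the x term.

86016

The general term is C(7,j)·(-4)^j·(3x)^(7-j); the x^1 term has j = 6.
C(7,6) = 7.
Coefficient = C(7,6) · (-4)^6 · 3^1 = 7 · 4096 · 3 = 86016.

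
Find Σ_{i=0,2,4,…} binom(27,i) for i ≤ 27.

67108864

Even-i terms of row 27 sum to 2^26 = 67108864.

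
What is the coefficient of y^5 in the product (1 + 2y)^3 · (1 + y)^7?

819

Coefficient of y^5 = Σ_{j} C(3,j)·2^j·C(7,5-j)·1^(5-j) for j from 0 to 3.
= 21 + 210 + 420 + 168 = 819.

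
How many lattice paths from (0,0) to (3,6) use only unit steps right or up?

Each path is a sequence of 9 steps with 3 rights: C(9,3) = 84.

84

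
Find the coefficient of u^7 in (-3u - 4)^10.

The general term is C(10,j)·(-3u)^j·(-4)^(10-j); the u^7 term has j = 7.
C(10,7) = 120.
Coefficient = C(10,7) · (-3)^7 · (-4)^3 = 120 · (-2187) · (-64) = 16796160.

16796160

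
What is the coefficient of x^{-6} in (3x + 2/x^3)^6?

4320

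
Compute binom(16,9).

C(16,9) = C(16,7) by symmetry.
C(16,7) = (16·15·14·13·12·11·10) / 7! = 57657600 / 5040 = 11440.

11440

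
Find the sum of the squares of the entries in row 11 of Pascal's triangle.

705432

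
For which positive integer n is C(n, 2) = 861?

42

n(n−1)/2 = 861 ⇒ n(n−1) = 1722. Since 42·41 = 1722, n = 42.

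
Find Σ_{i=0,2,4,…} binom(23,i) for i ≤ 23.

4194304

Even-i terms of row 23 sum to 2^22 = 4194304.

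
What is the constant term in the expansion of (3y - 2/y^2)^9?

-489888

General term: C(9,j)·(3y)^j·(-2/y^2)^(9-j), with y-exponent 1j − 2(9−j) = 3j − 18.
Set 3j − 18 = 0: j = 6.
C(9,6) = 84; 3^6 = 729; (-2)^3 = -8.
Coefficient = 84 · 729 · (-8) = -489888.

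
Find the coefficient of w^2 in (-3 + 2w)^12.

The general term is C(12,j)·(-3)^j·(2w)^(12-j); the w^2 term has j = 10.
C(12,10) = 66.
Coefficient = C(12,10) · (-3)^10 · 2^2 = 66 · 59049 · 4 = 15588936.

15588936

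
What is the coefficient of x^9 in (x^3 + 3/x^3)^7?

General term: C(7,j)·(x^3)^j·(3/x^3)^(7-j), with x-exponent 3j − 3(7−j) = 6j − 21.
Set 6j − 21 = 9: j = 5.
C(7,5) = 21; 1^5 = 1; 3^2 = 9.
Coefficient = 21 · 1 · 9 = 189.

189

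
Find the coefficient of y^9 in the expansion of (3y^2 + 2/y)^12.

General term: C(12,j)·(3y^2)^j·(2/y)^(12-j), with y-exponent 2j − 1(12−j) = 3j − 12.
Set 3j − 12 = 9: j = 7.
C(12,7) = 792; 3^7 = 2187; 2^5 = 32.
Coefficient = 792 · 2187 · 32 = 55427328.

55427328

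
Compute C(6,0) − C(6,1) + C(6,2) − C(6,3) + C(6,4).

5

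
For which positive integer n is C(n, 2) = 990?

n(n−1)/2 = 990 ⇒ n(n−1) = 1980. Since 45·44 = 1980, n = 45.

45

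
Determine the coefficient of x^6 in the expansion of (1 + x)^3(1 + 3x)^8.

79758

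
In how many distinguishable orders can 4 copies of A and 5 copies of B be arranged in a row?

126

Choose positions for the A's: C(9,4) = 126.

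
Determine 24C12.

2704156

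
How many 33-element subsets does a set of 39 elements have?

3262623

C(39,33) = C(39,6) by symmetry.
C(39,6) = (39·38·37·36·35·34) / 6! = 2349088560 / 720 = 3262623.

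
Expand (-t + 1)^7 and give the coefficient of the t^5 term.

The general term is C(7,j)·(-t)^j·(1)^(7-j); the t^5 term has j = 5.
C(7,5) = 21.
Coefficient = C(7,5) · (-1)^5 = 21 · (-1) = -21.

-21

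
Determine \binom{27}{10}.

8436285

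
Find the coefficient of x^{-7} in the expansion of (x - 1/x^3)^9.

126

General term: C(9,j)·(x)^j·(-1/x^3)^(9-j), with x-exponent 1j − 3(9−j) = 4j − 27.
Set 4j − 27 = -7: j = 5.
C(9,5) = 126; 1^5 = 1; (-1)^4 = 1.
Coefficient = 126 · 1 · 1 = 126.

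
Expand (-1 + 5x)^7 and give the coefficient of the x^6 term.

-109375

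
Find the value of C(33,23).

C(33,23) = C(33,10) by symmetry.
C(33,10) = (33·32·31·30·29·28·27·26·25·24) / 10! = 335885501952000 / 3628800 = 92561040.

92561040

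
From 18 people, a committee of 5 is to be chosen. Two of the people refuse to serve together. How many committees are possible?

All 5-subsets: C(18,5) = 8568. Those containing both fixed elements: C(16,3) = 560.
8568 − 560 = 8008.

8008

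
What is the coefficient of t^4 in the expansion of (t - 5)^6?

375

The general term is C(6,j)·(t)^j·(-5)^(6-j); the t^4 term has j = 4.
C(6,4) = 15.
Coefficient = C(6,4) · (-5)^2 = 15 · 25 = 375.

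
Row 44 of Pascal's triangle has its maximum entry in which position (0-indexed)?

C(44,r) is maximized at r = 44/2 = 22.

22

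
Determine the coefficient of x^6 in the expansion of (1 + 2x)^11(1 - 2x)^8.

1792

Coefficient of x^6 = Σ_{j} C(11,j)·2^j·C(8,6-j)·(-2)^(6-j) for j from 0 to 6.
= 1792 + (-39424) + 246400 + (-591360) + 591360 + (-236544) + 29568 = 1792.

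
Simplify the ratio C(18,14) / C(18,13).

5/14

C(n,k+1)/C(n,k) = (n−k)/(k+1) = (18−13)/(13+1) = 5/14.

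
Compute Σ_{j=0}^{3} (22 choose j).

1 + 22 + 231 + 1540 = 1794.

1794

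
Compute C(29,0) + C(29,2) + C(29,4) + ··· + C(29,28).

268435456

Half of (1+1)^29 + (1−1)^29 gives the even-index sum: 2^28 = 268435456.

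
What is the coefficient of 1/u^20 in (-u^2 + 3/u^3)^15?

General term: C(15,j)·(-u^2)^j·(3/u^3)^(15-j), with u-exponent 2j − 3(15−j) = 5j − 45.
Set 5j − 45 = -20: j = 5.
C(15,5) = 3003; (-1)^5 = -1; 3^10 = 59049.
Coefficient = 3003 · (-1) · 59049 = -177324147.

-177324147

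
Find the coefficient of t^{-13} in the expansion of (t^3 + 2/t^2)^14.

General term: C(14,j)·(t^3)^j·(2/t^2)^(14-j), with t-exponent 3j − 2(14−j) = 5j − 28.
Set 5j − 28 = -13: j = 3.
C(14,3) = 364; 1^3 = 1; 2^11 = 2048.
Coefficient = 364 · 1 · 2048 = 745472.

745472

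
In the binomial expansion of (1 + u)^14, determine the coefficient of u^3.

364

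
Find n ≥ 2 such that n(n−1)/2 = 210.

21

n(n−1)/2 = 210 ⇒ n(n−1) = 420. Since 21·20 = 420, n = 21.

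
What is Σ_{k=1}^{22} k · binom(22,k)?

Differentiating (1+x)^22 and setting x=1: Σ k·C(22,k) = 22·2^21 = 46137344.

46137344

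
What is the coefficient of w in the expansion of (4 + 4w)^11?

46137344

The general term is C(11,j)·(4)^j·(4w)^(11-j); the w^1 term has j = 10.
C(11,10) = 11.
Coefficient = C(11,10) · 4^10 · 4^1 = 11 · 1048576 · 4 = 46137344.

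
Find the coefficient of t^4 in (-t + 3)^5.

15

The general term is C(5,j)·(-t)^j·(3)^(5-j); the t^4 term has j = 4.
C(5,4) = 5.
Coefficient = C(5,4) · 3^1 = 5 · 3 = 15.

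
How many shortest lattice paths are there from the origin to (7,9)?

Each path is a sequence of 16 steps with 7 rights: C(16,7) = 11440.

11440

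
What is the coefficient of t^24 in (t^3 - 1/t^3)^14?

General term: C(14,j)·(t^3)^j·(-1/t^3)^(14-j), with t-exponent 3j − 3(14−j) = 6j − 42.
Set 6j − 42 = 24: j = 11.
C(14,11) = 364; 1^11 = 1; (-1)^3 = -1.
Coefficient = 364 · 1 · (-1) = -364.

-364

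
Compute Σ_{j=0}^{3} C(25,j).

1 + 25 + 300 + 2300 = 2626.

2626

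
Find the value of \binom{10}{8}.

45

C(10,8) = C(10,2) by symmetry.
C(10,2) = (10·9) / 2! = 90 / 2 = 45.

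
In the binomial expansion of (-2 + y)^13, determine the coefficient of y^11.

The general term is C(13,j)·(-2)^j·(y)^(13-j); the y^11 term has j = 2.
C(13,2) = 78.
Coefficient = C(13,2) · (-2)^2 = 78 · 4 = 312.

312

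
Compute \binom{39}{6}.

3262623

C(39,6) = (39·38·37·36·35·34) / 6! = 2349088560 / 720 = 3262623.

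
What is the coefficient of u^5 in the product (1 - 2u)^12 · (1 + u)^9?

1854

Coefficient of u^5 = Σ_{j} C(12,j)·(-2)^j·C(9,5-j)·1^(5-j) for j from 0 to 5.
= 126 + (-3024) + 22176 + (-63360) + 71280 + (-25344) = 1854.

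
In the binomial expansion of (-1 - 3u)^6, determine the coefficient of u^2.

135

The general term is C(6,j)·(-1)^j·(-3u)^(6-j); the u^2 term has j = 4.
C(6,4) = 15.
Coefficient = C(6,4) · (-3)^2 = 15 · 9 = 135.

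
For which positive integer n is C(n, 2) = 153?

18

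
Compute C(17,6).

12376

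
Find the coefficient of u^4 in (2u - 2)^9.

-64512

The general term is C(9,j)·(2u)^j·(-2)^(9-j); the u^4 term has j = 4.
C(9,4) = 126.
Coefficient = C(9,4) · 2^4 · (-2)^5 = 126 · 16 · (-32) = -64512.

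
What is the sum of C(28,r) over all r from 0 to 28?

The entries of row 28 sum to 2^28 = 268435456.

268435456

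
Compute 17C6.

C(17,6) = (17·16·15·14·13·12) / 6! = 8910720 / 720 = 12376.

12376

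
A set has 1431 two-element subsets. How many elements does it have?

n(n−1)/2 = 1431 ⇒ n(n−1) = 2862. Since 54·53 = 2862, n = 54.

54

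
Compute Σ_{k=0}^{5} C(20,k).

21700

1 + 20 + 190 + 1140 + 4845 + 15504 = 21700.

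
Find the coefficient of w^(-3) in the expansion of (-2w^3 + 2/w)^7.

-896

General term: C(7,j)·(-2w^3)^j·(2/w)^(7-j), with w-exponent 3j − 1(7−j) = 4j − 7.
Set 4j − 7 = -3: j = 1.
C(7,1) = 7; (-2)^1 = -2; 2^6 = 64.
Coefficient = 7 · (-2) · 64 = -896.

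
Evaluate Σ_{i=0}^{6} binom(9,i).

466

1 + 9 + 36 + 84 + 126 + 126 + 84 = 466.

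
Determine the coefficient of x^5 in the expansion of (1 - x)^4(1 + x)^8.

8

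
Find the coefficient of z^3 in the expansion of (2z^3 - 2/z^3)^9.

General term: C(9,j)·(2z^3)^j·(-2/z^3)^(9-j), with z-exponent 3j − 3(9−j) = 6j − 27.
Set 6j − 27 = 3: j = 5.
C(9,5) = 126; 2^5 = 32; (-2)^4 = 16.
Coefficient = 126 · 32 · 16 = 64512.

64512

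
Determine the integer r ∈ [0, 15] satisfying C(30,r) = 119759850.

13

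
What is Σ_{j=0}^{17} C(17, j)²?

By Vandermonde's identity, Σ C(17,j)² = C(34,17) = 2333606220.

2333606220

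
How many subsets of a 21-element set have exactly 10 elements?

Choose the 10 positions: C(21,10) = 352716.

352716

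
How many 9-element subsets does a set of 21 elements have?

C(21,9) = (21·20·19·18·17·16·15·14·13) / 9! = 106661318400 / 362880 = 293930.

293930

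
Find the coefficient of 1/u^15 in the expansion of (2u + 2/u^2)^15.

98402304

General term: C(15,j)·(2u)^j·(2/u^2)^(15-j), with u-exponent 1j − 2(15−j) = 3j − 30.
Set 3j − 30 = -15: j = 5.
C(15,5) = 3003; 2^5 = 32; 2^10 = 1024.
Coefficient = 3003 · 32 · 1024 = 98402304.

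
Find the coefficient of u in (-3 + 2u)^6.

The general term is C(6,j)·(-3)^j·(2u)^(6-j); the u^1 term has j = 5.
C(6,5) = 6.
Coefficient = C(6,5) · (-3)^5 · 2^1 = 6 · (-243) · 2 = -2916.

-2916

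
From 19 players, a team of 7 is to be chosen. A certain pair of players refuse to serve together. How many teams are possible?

All 7-subsets: C(19,7) = 50388. Those containing both fixed elements: C(17,5) = 6188.
50388 − 6188 = 44200.

44200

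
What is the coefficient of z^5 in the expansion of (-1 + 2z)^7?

672

The general term is C(7,j)·(-1)^j·(2z)^(7-j); the z^5 term has j = 2.
C(7,2) = 21.
Coefficient = C(7,2) · 2^5 = 21 · 32 = 672.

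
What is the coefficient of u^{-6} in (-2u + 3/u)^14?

General term: C(14,j)·(-2u)^j·(3/u)^(14-j), with u-exponent 1j − 1(14−j) = 2j − 14.
Set 2j − 14 = -6: j = 4.
C(14,4) = 1001; (-2)^4 = 16; 3^10 = 59049.
Coefficient = 1001 · 16 · 59049 = 945728784.

945728784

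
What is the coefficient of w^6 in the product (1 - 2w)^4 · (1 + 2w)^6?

128

Coefficient of w^6 = Σ_{j} C(4,j)·(-2)^j·C(6,6-j)·2^(6-j) for j from 0 to 4.
= 64 + (-1536) + 5760 + (-5120) + 960 = 128.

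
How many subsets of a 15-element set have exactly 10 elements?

Choose the 10 positions: C(15,10) = 3003.

3003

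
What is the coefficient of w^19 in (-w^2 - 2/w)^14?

General term: C(14,j)·(-w^2)^j·(-2/w)^(14-j), with w-exponent 2j − 1(14−j) = 3j − 14.
Set 3j − 14 = 19: j = 11.
C(14,11) = 364; (-1)^11 = -1; (-2)^3 = -8.
Coefficient = 364 · (-1) · (-8) = 2912.

2912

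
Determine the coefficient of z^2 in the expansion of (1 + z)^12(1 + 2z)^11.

550

Coefficient of z^2 = Σ_{j} C(12,j)·1^j·C(11,2-j)·2^(2-j) for j from 0 to 2.
= 220 + 264 + 66 = 550.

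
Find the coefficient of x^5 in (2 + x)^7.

84

The general term is C(7,j)·(2)^j·(x)^(7-j); the x^5 term has j = 2.
C(7,2) = 21.
Coefficient = C(7,2) · 2^2 = 21 · 4 = 84.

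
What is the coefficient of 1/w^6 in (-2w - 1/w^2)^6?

General term: C(6,j)·(-2w)^j·(-1/w^2)^(6-j), with w-exponent 1j − 2(6−j) = 3j − 12.
Set 3j − 12 = -6: j = 2.
C(6,2) = 15; (-2)^2 = 4; (-1)^4 = 1.
Coefficient = 15 · 4 · 1 = 60.

60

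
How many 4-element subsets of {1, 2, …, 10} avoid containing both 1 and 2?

All 4-subsets: C(10,4) = 210. Those containing both fixed elements: C(8,2) = 28.
210 − 28 = 182.

182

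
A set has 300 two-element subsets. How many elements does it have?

25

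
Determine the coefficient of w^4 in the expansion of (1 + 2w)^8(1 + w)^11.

15178

Coefficient of w^4 = Σ_{j} C(8,j)·2^j·C(11,4-j)·1^(4-j) for j from 0 to 4.
= 330 + 2640 + 6160 + 4928 + 1120 = 15178.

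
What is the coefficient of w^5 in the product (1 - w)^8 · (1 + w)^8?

0

Coefficient of w^5 = Σ_{j} C(8,j)·(-1)^j·C(8,5-j)·1^(5-j) for j from 0 to 5.
= 56 + (-560) + 1568 + (-1568) + 560 + (-56) = 0.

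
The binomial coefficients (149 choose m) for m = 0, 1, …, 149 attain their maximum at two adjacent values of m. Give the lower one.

For odd n = 149, C(149,m) peaks at m = (n−1)/2 and (n+1)/2; the lower is 74.

74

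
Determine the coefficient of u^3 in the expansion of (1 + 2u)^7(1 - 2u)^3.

-64

Coefficient of u^3 = Σ_{j} C(7,j)·2^j·C(3,3-j)·(-2)^(3-j) for j from 0 to 3.
= (-8) + 168 + (-504) + 280 = -64.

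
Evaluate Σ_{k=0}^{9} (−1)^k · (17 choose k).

The partial alternating sum Σ_{k=0}^{9} (−1)^k C(17,k) = (−1)^9 C(16,9) = -11440.

-11440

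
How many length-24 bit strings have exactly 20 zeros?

Choose the 20 positions: C(24,20) = 10626.

10626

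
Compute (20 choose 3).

C(20,3) = (20·19·18) / 3! = 6840 / 6 = 1140.

1140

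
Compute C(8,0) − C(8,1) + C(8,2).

The partial alternating sum Σ_{k=0}^{2} (−1)^k C(8,k) = (−1)^2 C(7,2) = 21.

21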